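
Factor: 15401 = 15401^1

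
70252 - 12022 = 58230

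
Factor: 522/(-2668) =-2^( - 1 )*3^2*23^( - 1) = - 9/46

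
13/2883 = 13/2883 = 0.00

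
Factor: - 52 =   -  2^2*13^1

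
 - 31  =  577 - 608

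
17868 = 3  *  5956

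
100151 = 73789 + 26362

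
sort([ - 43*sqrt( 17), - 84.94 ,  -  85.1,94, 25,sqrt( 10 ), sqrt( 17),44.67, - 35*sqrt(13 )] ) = [ - 43 *sqrt (17 ), - 35*sqrt ( 13 ), - 85.1 , - 84.94, sqrt( 10), sqrt(17), 25, 44.67, 94]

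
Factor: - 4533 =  -3^1*1511^1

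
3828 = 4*957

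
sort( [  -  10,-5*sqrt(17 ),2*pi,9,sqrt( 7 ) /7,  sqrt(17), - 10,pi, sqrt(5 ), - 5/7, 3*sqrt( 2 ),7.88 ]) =[ - 5*sqrt(17 ), - 10,  -  10, - 5/7,sqrt(7) /7,sqrt(5 ), pi,sqrt(17 ),  3*sqrt(2),2*pi,7.88, 9 ] 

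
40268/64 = 629+3/16 = 629.19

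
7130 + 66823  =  73953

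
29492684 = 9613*3068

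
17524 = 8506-- 9018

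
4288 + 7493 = 11781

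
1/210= 1/210 = 0.00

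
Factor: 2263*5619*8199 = 3^3 * 31^1*73^1  *  911^1*1873^1 = 104256819603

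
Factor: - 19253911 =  - 17^1*1132583^1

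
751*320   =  240320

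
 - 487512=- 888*549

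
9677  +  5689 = 15366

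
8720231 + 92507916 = 101228147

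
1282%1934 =1282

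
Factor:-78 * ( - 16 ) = 1248 = 2^5*3^1*13^1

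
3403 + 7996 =11399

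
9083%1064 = 571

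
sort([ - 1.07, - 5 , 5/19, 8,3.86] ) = [ - 5, - 1.07, 5/19, 3.86,8 ] 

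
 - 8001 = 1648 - 9649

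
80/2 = 40 = 40.00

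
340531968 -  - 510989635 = 851521603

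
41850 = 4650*9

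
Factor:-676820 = - 2^2 *5^1 *43^1  *  787^1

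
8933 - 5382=3551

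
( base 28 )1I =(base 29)1h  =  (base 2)101110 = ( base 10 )46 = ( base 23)20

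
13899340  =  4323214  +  9576126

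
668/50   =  13+9/25  =  13.36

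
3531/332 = 3531/332 = 10.64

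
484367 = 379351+105016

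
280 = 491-211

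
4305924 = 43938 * 98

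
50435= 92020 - 41585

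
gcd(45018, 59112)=18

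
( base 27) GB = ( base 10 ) 443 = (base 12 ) 30B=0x1bb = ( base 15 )1E8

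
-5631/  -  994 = 5 + 661/994 = 5.66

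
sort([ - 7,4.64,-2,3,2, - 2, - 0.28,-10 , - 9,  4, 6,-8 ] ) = [- 10, - 9,-8,  -  7 , - 2, - 2, - 0.28,2,3,4,4.64,6] 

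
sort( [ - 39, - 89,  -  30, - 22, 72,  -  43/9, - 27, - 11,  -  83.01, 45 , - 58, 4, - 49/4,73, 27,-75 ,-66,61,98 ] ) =[  -  89,-83.01,  -  75,- 66, -58, - 39 , - 30, - 27, - 22,-49/4, - 11, - 43/9, 4 , 27, 45,  61, 72 , 73,  98] 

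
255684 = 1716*149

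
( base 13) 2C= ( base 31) 17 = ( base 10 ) 38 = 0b100110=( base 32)16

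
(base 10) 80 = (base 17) 4c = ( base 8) 120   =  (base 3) 2222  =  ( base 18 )48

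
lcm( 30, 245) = 1470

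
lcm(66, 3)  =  66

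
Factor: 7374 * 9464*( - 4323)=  - 2^4*3^2 * 7^1*11^1*13^2 *131^1*1229^1 = - 301691518128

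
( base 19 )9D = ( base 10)184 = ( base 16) b8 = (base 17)AE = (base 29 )6A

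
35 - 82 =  -47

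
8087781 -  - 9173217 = 17260998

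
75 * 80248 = 6018600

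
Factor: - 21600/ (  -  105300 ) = 8/39 = 2^3*3^( - 1) *13^ ( - 1 ) 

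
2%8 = 2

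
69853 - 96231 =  - 26378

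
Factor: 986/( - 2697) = - 2^1*3^( -1) *17^1*31^(-1 ) = - 34/93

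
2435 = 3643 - 1208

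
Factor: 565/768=2^(-8 ) * 3^( - 1)*5^1*113^1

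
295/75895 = 59/15179 = 0.00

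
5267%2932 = 2335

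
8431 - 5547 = 2884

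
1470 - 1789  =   - 319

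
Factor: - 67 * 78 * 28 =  - 146328 = -2^3 *3^1*  7^1*13^1*67^1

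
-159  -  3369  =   - 3528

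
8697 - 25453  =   - 16756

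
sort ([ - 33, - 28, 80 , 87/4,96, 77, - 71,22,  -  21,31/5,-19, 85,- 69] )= [ - 71 , - 69, - 33 ,  -  28,-21, - 19 , 31/5, 87/4, 22,  77, 80, 85, 96]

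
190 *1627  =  309130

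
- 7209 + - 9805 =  - 17014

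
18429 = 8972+9457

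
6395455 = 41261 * 155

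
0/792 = 0= 0.00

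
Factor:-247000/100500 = -494/201=- 2^1*3^(-1 )*13^1*19^1 *67^(  -  1 ) 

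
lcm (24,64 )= 192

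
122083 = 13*9391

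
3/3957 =1/1319 = 0.00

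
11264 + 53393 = 64657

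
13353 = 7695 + 5658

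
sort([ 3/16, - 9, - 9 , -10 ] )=[ - 10, - 9, - 9, 3/16]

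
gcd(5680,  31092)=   4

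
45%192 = 45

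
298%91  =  25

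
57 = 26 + 31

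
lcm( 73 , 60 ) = 4380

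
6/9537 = 2/3179 = 0.00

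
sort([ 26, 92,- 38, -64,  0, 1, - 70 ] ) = [ - 70, - 64, - 38,  0, 1 , 26,92] 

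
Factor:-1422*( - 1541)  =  2^1* 3^2*23^1 *67^1*79^1 = 2191302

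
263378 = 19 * 13862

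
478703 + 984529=1463232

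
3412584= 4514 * 756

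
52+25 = 77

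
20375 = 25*815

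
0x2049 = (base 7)33045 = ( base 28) AF5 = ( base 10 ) 8265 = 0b10000001001001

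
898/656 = 449/328 = 1.37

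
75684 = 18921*4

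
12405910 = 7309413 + 5096497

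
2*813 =1626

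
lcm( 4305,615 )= 4305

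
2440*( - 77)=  - 187880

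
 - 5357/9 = -596 + 7/9 = - 595.22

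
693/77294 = 99/11042 = 0.01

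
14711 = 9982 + 4729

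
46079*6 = 276474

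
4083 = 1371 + 2712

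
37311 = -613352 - - 650663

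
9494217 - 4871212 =4623005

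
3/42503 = 3/42503= 0.00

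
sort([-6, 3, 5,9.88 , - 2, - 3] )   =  [ - 6, - 3, - 2, 3, 5, 9.88]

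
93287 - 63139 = 30148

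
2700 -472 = 2228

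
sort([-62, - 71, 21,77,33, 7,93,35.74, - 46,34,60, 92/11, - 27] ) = [ - 71,-62, - 46, - 27, 7, 92/11,21,33,34, 35.74,60,77,93]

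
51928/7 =7418 + 2/7 = 7418.29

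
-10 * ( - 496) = 4960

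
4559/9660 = 4559/9660=0.47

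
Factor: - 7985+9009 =1024  =  2^10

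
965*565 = 545225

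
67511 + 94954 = 162465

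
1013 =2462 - 1449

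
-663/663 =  - 1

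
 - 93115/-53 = 1756  +  47/53 = 1756.89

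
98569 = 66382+32187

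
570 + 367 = 937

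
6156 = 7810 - 1654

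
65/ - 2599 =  - 1 + 2534/2599 = -0.03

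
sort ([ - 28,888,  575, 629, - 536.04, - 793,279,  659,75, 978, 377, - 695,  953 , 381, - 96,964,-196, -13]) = [ - 793, - 695, - 536.04, - 196,  -  96, - 28 ,  -  13,75, 279, 377, 381 , 575, 629, 659, 888 , 953, 964, 978] 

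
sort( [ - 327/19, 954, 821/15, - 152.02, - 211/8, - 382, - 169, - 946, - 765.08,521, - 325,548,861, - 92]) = [ - 946, - 765.08,- 382, - 325 ,-169, - 152.02, - 92,-211/8, - 327/19,  821/15,521,548, 861 , 954]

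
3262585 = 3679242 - 416657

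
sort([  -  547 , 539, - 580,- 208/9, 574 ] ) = [ - 580 , -547 , - 208/9, 539,574] 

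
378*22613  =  8547714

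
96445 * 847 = 81688915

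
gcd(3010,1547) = 7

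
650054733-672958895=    - 22904162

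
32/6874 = 16/3437 =0.00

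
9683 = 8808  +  875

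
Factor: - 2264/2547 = - 2^3*3^( - 2) = - 8/9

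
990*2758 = 2730420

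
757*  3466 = 2623762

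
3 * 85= 255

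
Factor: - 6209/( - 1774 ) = 2^( - 1) * 7^1  =  7/2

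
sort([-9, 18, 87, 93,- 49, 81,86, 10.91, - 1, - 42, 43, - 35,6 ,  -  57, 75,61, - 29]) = [ - 57, - 49,- 42, - 35, - 29, - 9, - 1,  6,10.91, 18,43,61,  75,81,  86, 87,93 ]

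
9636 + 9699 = 19335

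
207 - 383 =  - 176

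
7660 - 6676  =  984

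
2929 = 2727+202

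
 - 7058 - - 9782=2724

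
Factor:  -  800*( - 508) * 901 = 2^7*5^2*17^1*53^1*127^1 = 366166400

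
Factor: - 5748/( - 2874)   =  2^1 = 2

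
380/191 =380/191 = 1.99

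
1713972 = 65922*26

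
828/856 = 207/214 =0.97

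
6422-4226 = 2196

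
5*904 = 4520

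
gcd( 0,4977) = 4977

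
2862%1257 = 348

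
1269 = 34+1235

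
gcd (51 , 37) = 1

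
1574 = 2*787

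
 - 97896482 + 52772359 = -45124123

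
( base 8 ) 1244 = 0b1010100100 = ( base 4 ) 22210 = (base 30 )mg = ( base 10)676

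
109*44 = 4796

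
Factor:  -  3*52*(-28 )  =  4368 = 2^4*3^1*7^1*13^1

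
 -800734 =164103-964837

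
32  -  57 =-25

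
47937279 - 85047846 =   -  37110567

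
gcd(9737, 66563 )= 7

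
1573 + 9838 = 11411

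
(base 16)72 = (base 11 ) A4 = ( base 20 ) 5e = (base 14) 82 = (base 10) 114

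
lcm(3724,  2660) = 18620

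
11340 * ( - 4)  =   - 45360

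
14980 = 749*20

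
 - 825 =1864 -2689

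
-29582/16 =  -14791/8  =  - 1848.88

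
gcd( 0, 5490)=5490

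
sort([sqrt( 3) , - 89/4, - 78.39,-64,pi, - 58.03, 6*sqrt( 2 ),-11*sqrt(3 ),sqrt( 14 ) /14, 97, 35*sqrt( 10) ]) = [ - 78.39,-64, - 58.03, - 89/4 ,-11*sqrt( 3), sqrt( 14 ) /14, sqrt (3), pi,6 * sqrt( 2), 97, 35*sqrt( 10)]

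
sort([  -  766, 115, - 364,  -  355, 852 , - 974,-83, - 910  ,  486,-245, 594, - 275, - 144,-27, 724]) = [ - 974, - 910,-766, - 364 , - 355, - 275, - 245, - 144,  -  83, - 27,115,486 , 594, 724, 852]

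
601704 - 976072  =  - 374368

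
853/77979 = 853/77979 = 0.01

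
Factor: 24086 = 2^1* 12043^1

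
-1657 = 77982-79639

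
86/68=43/34 = 1.26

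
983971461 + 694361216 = 1678332677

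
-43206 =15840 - 59046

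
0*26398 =0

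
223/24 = 223/24=9.29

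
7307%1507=1279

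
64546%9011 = 1469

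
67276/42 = 33638/21  =  1601.81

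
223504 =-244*(-916)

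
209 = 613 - 404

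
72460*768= 55649280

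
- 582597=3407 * (-171)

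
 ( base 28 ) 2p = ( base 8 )121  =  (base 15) 56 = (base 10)81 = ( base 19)45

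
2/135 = 2/135 = 0.01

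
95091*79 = 7512189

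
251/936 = 251/936 = 0.27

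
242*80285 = 19428970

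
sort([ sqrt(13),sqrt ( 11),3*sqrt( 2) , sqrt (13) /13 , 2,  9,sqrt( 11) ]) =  [sqrt( 13)/13 , 2, sqrt( 11), sqrt( 11) , sqrt(13) , 3*sqrt( 2), 9] 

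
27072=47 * 576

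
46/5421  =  46/5421  =  0.01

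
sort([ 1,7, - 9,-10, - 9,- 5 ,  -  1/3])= [ - 10, - 9, - 9, - 5,-1/3,1,7]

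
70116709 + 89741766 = 159858475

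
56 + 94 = 150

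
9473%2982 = 527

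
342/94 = 3  +  30/47 = 3.64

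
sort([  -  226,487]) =[ - 226  ,  487] 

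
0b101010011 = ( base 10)339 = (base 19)HG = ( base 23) EH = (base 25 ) de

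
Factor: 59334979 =11^1* 5394089^1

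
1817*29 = 52693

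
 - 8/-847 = 8/847 = 0.01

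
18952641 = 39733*477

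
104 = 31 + 73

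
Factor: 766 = 2^1 * 383^1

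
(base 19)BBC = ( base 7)15136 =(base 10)4192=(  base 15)1397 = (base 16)1060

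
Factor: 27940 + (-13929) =14011^1 = 14011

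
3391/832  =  4 + 63/832  =  4.08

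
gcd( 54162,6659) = 1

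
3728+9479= 13207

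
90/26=3+6/13 = 3.46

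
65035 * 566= 36809810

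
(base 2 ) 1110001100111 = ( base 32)737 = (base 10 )7271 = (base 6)53355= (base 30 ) 82B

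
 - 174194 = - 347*502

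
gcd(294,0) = 294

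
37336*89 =3322904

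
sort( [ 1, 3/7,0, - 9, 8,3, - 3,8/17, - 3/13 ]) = [ - 9,-3 , - 3/13, 0, 3/7, 8/17, 1, 3, 8] 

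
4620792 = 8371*552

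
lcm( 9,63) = 63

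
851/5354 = 851/5354= 0.16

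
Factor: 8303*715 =5^1*11^1*13^1*19^2*23^1 = 5936645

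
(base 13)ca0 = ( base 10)2158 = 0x86E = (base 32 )23e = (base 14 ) B02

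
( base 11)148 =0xAD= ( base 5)1143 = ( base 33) 58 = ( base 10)173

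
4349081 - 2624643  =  1724438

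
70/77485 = 14/15497= 0.00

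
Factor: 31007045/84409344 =2^ ( - 10)*3^(- 3) * 5^1*43^ ( - 1)*71^( - 1)*131^1*47339^1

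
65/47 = 1  +  18/47 = 1.38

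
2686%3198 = 2686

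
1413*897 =1267461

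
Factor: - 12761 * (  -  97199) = 7^1*37^2*71^1*1823^1 = 1240356439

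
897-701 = 196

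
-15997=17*(-941) 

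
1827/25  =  73 + 2/25 = 73.08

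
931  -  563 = 368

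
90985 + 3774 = 94759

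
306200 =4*76550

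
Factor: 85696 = 2^6*13^1*103^1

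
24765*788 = 19514820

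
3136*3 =9408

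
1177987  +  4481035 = 5659022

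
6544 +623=7167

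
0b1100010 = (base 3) 10122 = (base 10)98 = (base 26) 3k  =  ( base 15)68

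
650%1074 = 650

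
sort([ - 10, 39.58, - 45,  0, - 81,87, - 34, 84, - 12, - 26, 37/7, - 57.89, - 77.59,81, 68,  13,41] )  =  [ - 81,  -  77.59, - 57.89, - 45, - 34, - 26, -12, - 10, 0,37/7,13, 39.58,41,  68, 81, 84, 87]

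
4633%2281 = 71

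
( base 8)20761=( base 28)b29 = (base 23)g9i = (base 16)21F1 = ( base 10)8689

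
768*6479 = 4975872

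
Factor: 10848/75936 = 7^ ( - 1) = 1/7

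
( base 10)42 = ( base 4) 222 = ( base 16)2a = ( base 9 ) 46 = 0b101010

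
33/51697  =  33/51697  =  0.00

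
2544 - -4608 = 7152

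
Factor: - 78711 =-3^1*26237^1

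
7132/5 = 7132/5 = 1426.40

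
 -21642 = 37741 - 59383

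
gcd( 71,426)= 71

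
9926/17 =9926/17 = 583.88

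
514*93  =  47802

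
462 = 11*42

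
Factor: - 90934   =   - 2^1 *19^1*2393^1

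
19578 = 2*9789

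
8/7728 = 1/966 = 0.00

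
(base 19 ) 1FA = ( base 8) 1220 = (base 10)656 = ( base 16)290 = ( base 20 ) 1cg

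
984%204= 168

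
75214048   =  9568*7861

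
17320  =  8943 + 8377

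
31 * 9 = 279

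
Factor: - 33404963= - 1009^1*33107^1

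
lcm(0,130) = 0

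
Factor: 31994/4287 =2^1*3^( - 1)*17^1*941^1*1429^( - 1)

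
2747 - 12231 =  - 9484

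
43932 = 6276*7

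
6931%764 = 55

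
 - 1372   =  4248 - 5620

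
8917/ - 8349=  - 2+7781/8349=- 1.07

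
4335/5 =867  =  867.00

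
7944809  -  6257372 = 1687437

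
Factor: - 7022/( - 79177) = 2^1* 7^( - 1 )*3511^1*11311^( - 1)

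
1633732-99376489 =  - 97742757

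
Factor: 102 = 2^1*3^1*17^1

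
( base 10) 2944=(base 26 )496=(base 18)91A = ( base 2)101110000000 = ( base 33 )2N7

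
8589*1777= 15262653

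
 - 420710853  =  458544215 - 879255068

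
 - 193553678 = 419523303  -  613076981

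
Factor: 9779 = 7^1 * 11^1 * 127^1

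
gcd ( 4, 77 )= 1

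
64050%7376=5042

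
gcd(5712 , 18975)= 3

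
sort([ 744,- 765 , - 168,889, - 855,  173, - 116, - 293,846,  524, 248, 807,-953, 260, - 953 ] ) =[ - 953, - 953, - 855, - 765,-293, - 168,-116, 173,248, 260,524,744,807,846,889]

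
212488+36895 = 249383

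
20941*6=125646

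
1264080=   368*3435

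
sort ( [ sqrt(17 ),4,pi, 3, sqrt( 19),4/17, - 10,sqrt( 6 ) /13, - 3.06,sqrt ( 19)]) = [ - 10,-3.06, sqrt( 6)/13, 4/17,3, pi, 4, sqrt( 17 ) , sqrt (19 ), sqrt( 19) ]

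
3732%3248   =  484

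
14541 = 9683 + 4858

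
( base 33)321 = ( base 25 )589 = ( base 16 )D06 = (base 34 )2U2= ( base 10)3334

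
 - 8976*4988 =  - 44772288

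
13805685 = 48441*285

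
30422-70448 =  - 40026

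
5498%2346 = 806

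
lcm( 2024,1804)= 82984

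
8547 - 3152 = 5395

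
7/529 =7/529 = 0.01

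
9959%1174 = 567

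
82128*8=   657024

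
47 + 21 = 68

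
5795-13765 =-7970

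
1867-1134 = 733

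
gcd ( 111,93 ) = 3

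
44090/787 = 56 + 18/787 =56.02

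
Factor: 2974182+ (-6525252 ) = - 2^1*3^1*5^1*118369^1=-3551070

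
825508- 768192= 57316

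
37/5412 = 37/5412 = 0.01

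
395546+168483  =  564029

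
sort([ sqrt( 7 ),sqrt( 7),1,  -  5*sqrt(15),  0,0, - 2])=[ - 5*sqrt (15 ), - 2,0 , 0,1, sqrt(7 ),sqrt( 7) ] 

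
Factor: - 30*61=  - 1830 = -  2^1* 3^1*5^1*61^1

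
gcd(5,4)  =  1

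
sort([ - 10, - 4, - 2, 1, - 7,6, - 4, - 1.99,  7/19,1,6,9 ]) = [ - 10, - 7,- 4, - 4, - 2, - 1.99,7/19, 1, 1,6,  6, 9 ] 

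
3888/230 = 16 + 104/115= 16.90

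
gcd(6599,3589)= 1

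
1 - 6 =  - 5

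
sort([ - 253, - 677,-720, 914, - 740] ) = [ - 740, - 720, - 677,-253, 914 ]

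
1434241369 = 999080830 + 435160539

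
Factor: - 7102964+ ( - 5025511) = - 3^1 * 5^2*23^1*79^1*89^1 = - 12128475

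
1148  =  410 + 738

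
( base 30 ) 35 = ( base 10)95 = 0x5f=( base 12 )7b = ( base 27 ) 3E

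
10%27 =10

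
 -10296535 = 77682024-87978559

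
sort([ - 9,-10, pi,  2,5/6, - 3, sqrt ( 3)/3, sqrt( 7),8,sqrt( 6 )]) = [ - 10, - 9, - 3,sqrt(3 )/3, 5/6, 2, sqrt (6 ), sqrt (7 ), pi, 8]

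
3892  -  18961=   -  15069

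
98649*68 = 6708132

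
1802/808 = 901/404 = 2.23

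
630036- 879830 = -249794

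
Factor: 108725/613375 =5^( - 1)*7^( - 1) *701^( - 1 )* 4349^1  =  4349/24535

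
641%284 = 73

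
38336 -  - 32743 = 71079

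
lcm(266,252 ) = 4788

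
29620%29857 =29620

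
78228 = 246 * 318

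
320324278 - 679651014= - 359326736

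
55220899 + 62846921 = 118067820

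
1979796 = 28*70707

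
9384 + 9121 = 18505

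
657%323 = 11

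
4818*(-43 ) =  -207174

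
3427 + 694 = 4121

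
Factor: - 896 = - 2^7*7^1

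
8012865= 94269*85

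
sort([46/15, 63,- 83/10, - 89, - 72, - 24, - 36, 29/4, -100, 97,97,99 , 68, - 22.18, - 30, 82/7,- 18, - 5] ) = [ - 100, - 89, - 72, - 36, - 30, - 24, - 22.18, -18, - 83/10,-5,46/15, 29/4, 82/7,63, 68,  97, 97,  99] 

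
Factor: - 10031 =  -  7^1*1433^1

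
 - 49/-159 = 49/159 = 0.31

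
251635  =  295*853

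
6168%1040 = 968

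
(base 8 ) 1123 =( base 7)1510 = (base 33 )i1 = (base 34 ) hh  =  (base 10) 595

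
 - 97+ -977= - 1074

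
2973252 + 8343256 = 11316508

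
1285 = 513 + 772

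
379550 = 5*75910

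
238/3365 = 238/3365= 0.07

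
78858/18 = 4381 =4381.00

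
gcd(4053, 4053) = 4053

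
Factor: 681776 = 2^4 * 42611^1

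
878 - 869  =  9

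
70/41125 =2/1175 =0.00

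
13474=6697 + 6777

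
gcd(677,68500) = 1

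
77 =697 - 620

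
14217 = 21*677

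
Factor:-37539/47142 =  - 2^(- 1 ) * 3^(-3) * 43^1 = - 43/54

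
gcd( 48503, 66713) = 1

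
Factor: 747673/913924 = 2^(-2)*11^( - 1)*20771^( - 1)*747673^1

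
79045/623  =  126  +  547/623  =  126.88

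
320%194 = 126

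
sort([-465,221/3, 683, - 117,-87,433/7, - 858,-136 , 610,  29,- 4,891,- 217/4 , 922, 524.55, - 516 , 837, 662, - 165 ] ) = [  -  858,-516,-465, - 165, - 136,-117, - 87, - 217/4 ,  -  4, 29,433/7,221/3,524.55, 610,662, 683,837,891,  922]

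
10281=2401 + 7880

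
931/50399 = 931/50399 = 0.02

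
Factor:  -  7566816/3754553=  - 2^5*3^1 * 11^( - 1)*23^2 * 149^1*341323^( - 1 ) 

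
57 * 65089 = 3710073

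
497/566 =497/566= 0.88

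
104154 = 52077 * 2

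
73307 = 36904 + 36403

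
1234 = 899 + 335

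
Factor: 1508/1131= 2^2*3^( - 1 ) = 4/3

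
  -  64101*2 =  - 128202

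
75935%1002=785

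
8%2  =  0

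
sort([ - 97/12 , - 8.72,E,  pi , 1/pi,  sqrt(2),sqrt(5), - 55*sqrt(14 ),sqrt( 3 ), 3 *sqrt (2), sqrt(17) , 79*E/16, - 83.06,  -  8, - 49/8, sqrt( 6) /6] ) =[ - 55*sqrt(14 ) , - 83.06 , - 8.72, - 97/12, - 8, - 49/8,1/pi,  sqrt(6)/6,sqrt( 2), sqrt(3) , sqrt(5 ),E, pi , sqrt(17 ),3*sqrt ( 2), 79*E/16]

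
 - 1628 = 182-1810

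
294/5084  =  147/2542= 0.06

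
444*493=218892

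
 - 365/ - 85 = 73/17=4.29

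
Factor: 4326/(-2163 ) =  - 2 =- 2^1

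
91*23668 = 2153788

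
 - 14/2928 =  - 1+1457/1464 =-0.00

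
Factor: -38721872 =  - 2^4 * 7^1*345731^1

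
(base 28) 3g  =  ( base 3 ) 10201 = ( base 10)100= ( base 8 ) 144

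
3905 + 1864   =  5769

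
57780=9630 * 6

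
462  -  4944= -4482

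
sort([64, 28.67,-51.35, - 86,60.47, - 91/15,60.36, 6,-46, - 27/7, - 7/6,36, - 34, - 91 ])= [ - 91, - 86, - 51.35, - 46, - 34,  -  91/15, - 27/7, - 7/6, 6, 28.67,36, 60.36,  60.47, 64 ] 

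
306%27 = 9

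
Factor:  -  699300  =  -2^2*3^3*5^2*7^1*37^1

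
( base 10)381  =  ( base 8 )575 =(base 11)317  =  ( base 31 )C9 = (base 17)157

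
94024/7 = 13432 = 13432.00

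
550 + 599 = 1149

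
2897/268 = 10+217/268 = 10.81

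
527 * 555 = 292485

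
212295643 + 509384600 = 721680243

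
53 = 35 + 18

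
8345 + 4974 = 13319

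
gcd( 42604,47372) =4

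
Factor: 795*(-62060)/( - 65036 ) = 3^1 * 5^2*29^1 * 53^1 * 71^( - 1 ) * 107^1*229^( - 1 )  =  12334425/16259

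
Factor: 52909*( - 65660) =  - 2^2*5^1*7^2*67^1* 157^1*337^1 = - 3474004940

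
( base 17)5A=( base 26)3H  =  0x5f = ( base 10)95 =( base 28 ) 3B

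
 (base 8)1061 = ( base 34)GH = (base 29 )JA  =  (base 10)561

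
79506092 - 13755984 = 65750108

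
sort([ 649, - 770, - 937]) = [ - 937,-770,649] 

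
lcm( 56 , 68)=952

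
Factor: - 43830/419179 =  - 2^1*3^2*5^1*173^( - 1 )*487^1*2423^( -1) 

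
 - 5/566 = -5/566 = -  0.01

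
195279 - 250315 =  - 55036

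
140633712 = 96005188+44628524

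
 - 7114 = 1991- 9105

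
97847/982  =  99 + 629/982 = 99.64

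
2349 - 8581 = - 6232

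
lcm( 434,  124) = 868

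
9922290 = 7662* 1295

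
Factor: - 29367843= - 3^1*9789281^1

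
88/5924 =22/1481 = 0.01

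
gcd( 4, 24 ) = 4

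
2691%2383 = 308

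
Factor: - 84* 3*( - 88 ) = 2^5*3^2*7^1*11^1 = 22176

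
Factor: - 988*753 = -743964 = - 2^2*3^1*13^1*19^1  *251^1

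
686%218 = 32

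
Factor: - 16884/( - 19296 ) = 2^(-3)*7^1  =  7/8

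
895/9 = 99 + 4/9  =  99.44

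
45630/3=15210 = 15210.00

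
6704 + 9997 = 16701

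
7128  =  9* 792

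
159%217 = 159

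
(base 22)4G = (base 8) 150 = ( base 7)206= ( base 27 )3N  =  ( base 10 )104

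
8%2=0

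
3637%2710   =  927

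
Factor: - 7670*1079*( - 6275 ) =2^1*5^3*13^2*59^1 * 83^1*251^1 = 51931460750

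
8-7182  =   - 7174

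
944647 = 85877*11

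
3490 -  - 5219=8709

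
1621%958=663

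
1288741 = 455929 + 832812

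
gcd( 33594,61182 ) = 66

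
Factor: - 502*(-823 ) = 413146 = 2^1*251^1 * 823^1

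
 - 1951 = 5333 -7284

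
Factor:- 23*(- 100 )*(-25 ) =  - 2^2 * 5^4*23^1 = - 57500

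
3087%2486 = 601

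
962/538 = 1 + 212/269 =1.79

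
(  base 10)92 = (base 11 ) 84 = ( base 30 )32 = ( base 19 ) 4G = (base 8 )134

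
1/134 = 1/134 = 0.01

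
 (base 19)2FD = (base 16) 3FC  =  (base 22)228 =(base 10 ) 1020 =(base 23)1l8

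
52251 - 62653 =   -  10402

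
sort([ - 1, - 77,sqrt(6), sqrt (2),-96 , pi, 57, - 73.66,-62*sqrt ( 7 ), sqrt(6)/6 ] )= [ - 62 *sqrt (7 ),  -  96,-77,-73.66, - 1,sqrt( 6) /6, sqrt ( 2), sqrt ( 6),pi,57]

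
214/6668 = 107/3334 = 0.03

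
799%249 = 52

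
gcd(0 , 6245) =6245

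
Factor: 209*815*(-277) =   -  47182795 = - 5^1 * 11^1 * 19^1*163^1*277^1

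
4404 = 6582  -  2178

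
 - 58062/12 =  - 9677/2 = - 4838.50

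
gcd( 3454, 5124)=2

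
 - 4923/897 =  - 6 + 153/299 =- 5.49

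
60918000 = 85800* 710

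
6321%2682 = 957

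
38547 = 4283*9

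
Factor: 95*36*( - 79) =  - 2^2*3^2 * 5^1*19^1 * 79^1 = - 270180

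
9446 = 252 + 9194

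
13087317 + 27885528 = 40972845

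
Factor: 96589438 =2^1 * 11^1*43^1* 102103^1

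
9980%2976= 1052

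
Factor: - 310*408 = - 2^4*3^1  *  5^1*17^1*31^1 = -126480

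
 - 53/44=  - 53/44=-1.20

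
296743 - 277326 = 19417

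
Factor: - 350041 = - 199^1*1759^1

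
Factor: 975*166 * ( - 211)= - 2^1*3^1*5^2*13^1*83^1*211^1 = -34150350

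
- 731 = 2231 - 2962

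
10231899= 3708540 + 6523359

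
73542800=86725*848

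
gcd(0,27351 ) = 27351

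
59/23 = 59/23 =2.57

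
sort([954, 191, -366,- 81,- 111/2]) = [- 366, - 81,  -  111/2,191, 954]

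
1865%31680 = 1865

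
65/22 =2  +  21/22 = 2.95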